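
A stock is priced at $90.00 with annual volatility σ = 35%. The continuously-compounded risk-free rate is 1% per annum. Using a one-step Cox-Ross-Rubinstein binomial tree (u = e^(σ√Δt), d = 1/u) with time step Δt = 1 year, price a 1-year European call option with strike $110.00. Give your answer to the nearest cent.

$7.50

CRR parameters: u = e^(σ√Δt) = e^(0.35·√1) = 1.4191, d = 1/u = 0.7047
Per-period rate: rΔt = 0.01·1 = 0.01, so R = e^0.01 = 1.0101
Risk-neutral probability p = (e^0.01 − 0.7047)/(1.4191 − 0.7047) = 0.3054/0.7144 = 0.4275
Terminal stock prices: S_u = 127.7, S_d = 63.42
Terminal payoffs (S − K): max(17.72, 0) = 17.72, max(-46.58, 0) = 0
Node 0 (S = 90): V_0 = e^(−0.01)·[0.4275·17.7161 + 0.5725·0.0000] = 7.4974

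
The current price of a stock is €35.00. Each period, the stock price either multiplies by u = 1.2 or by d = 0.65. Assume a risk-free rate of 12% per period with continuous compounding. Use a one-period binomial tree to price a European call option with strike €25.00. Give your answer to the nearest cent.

Risk-neutral probability p = (e^0.12 − 0.65)/(1.2 − 0.65) = 0.4775/0.5500 = 0.8682
Terminal stock prices: S_u = 42, S_d = 22.75
Terminal payoffs (S − K): max(17, 0) = 17, max(-2.25, 0) = 0
Node 0 (S = 35): V_0 = e^(−0.12)·[0.8682·17.0000 + 0.1318·0.0000] = 13.0901

€13.09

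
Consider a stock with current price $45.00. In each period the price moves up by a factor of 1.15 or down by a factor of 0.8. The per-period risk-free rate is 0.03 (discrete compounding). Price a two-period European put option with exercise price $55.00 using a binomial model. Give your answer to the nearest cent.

Risk-neutral probability p = (1 + 0.03 − 0.8)/(1.15 − 0.8) = 0.2300/0.3500 = 0.6571
Terminal stock prices: S_uu = 59.51, S_ud = 41.4, S_dd = 28.8
Terminal payoffs (K − S): max(-4.512, 0) = 0, max(13.6, 0) = 13.6, max(26.2, 0) = 26.2
Node u (S = 51.75): V_u = 1/1.03·[0.6571·0.0000 + 0.3429·13.6000] = 4.5270
Node d (S = 36): V_d = 1/1.03·[0.6571·13.6000 + 0.3429·26.2000] = 17.3981
Node 0 (S = 45): V_0 = 1/1.03·[0.6571·4.5270 + 0.3429·17.3981] = 8.6796

$8.68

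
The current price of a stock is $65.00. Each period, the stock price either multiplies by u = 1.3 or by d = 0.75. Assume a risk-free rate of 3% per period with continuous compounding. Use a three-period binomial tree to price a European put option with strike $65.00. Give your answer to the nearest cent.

Risk-neutral probability p = (e^0.03 − 0.75)/(1.3 − 0.75) = 0.2805/0.5500 = 0.5099
Terminal stock prices: S_uuu = 142.8, S_uud = 82.39, S_udd = 47.53, S_ddd = 27.42
Terminal payoffs (K − S): max(-77.81, 0) = 0, max(-17.39, 0) = 0, max(17.47, 0) = 17.47, max(37.58, 0) = 37.58
Node uu (S = 109.9): V_uu = e^(−0.03)·[0.5099·0.0000 + 0.4901·0.0000] = 0.0000
Node ud (S = 63.38): V_ud = e^(−0.03)·[0.5099·0.0000 + 0.4901·17.4688] = 8.3081
Node dd (S = 36.56): V_dd = e^(−0.03)·[0.5099·17.4688 + 0.4901·37.5781] = 26.5165
Node u (S = 84.5): V_u = e^(−0.03)·[0.5099·0.0000 + 0.4901·8.3081] = 3.9513
Node d (S = 48.75): V_d = e^(−0.03)·[0.5099·8.3081 + 0.4901·26.5165] = 16.7224
Node 0 (S = 65): V_0 = e^(−0.03)·[0.5099·3.9513 + 0.4901·16.7224] = 9.9085

$9.91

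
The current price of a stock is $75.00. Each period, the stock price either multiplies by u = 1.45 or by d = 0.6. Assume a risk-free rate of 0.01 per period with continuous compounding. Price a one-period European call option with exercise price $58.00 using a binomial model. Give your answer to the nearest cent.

Risk-neutral probability p = (e^0.01 − 0.6)/(1.45 − 0.6) = 0.4101/0.8500 = 0.4824
Terminal stock prices: S_u = 108.8, S_d = 45
Terminal payoffs (S − K): max(50.75, 0) = 50.75, max(-13, 0) = 0
Node 0 (S = 75): V_0 = e^(−0.01)·[0.4824·50.7500 + 0.5176·0.0000] = 24.2388

$24.24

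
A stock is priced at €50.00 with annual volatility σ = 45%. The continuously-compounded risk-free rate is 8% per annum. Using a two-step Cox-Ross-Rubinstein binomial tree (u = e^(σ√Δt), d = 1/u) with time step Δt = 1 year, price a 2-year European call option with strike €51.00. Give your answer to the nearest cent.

€14.06

CRR parameters: u = e^(σ√Δt) = e^(0.45·√1) = 1.5683, d = 1/u = 0.6376
Per-period rate: rΔt = 0.08·1 = 0.08, so R = e^0.08 = 1.0833
Risk-neutral probability p = (e^0.08 − 0.6376)/(1.5683 − 0.6376) = 0.4457/0.9307 = 0.4789
Terminal stock prices: S_uu = 123, S_ud = 50, S_dd = 20.33
Terminal payoffs (S − K): max(71.98, 0) = 71.98, max(-1, 0) = 0, max(-30.67, 0) = 0
Node u (S = 78.42): V_u = e^(−0.08)·[0.4789·71.9802 + 0.5211·0.0000] = 31.8178
Node d (S = 31.88): V_d = e^(−0.08)·[0.4789·0.0000 + 0.5211·0.0000] = 0.0000
Node 0 (S = 50): V_0 = e^(−0.08)·[0.4789·31.8178 + 0.5211·0.0000] = 14.0646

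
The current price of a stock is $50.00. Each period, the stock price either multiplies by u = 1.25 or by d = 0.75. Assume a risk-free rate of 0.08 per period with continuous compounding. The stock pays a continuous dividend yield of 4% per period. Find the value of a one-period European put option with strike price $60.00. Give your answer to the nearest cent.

Per-period risk-free factor R = e^0.08 = 1.0833; dividend-adjusted growth = e^(0.08−0.04) = 1.0408.
Risk-neutral probability p = (1.0408 − 0.75)/(1.25 − 0.75) = 0.2908/0.5000 = 0.5816
Terminal stock prices: S_u = 62.5, S_d = 37.5
Terminal payoffs (K − S): max(-2.5, 0) = 0, max(22.5, 0) = 22.5
Node 0 (S = 50): V_0 = e^(−0.08)·[0.5816·0.0000 + 0.4184·22.5000] = 8.6898

$8.69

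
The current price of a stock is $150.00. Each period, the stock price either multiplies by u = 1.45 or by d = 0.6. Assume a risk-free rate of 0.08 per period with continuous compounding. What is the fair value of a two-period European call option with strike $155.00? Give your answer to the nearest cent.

Risk-neutral probability p = (e^0.08 − 0.6)/(1.45 − 0.6) = 0.4833/0.8500 = 0.5686
Terminal stock prices: S_uu = 315.4, S_ud = 130.5, S_dd = 54
Terminal payoffs (S − K): max(160.4, 0) = 160.4, max(-24.5, 0) = 0, max(-101, 0) = 0
Node u (S = 217.5): V_u = e^(−0.08)·[0.5686·160.3750 + 0.4314·0.0000] = 84.1743
Node d (S = 90): V_d = e^(−0.08)·[0.5686·0.0000 + 0.4314·0.0000] = 0.0000
Node 0 (S = 150): V_0 = e^(−0.08)·[0.5686·84.1743 + 0.4314·0.0000] = 44.1796

$44.18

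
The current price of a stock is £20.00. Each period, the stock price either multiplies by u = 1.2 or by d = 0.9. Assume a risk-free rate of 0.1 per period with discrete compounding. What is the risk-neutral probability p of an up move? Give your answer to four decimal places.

p = 0.6667

Risk-neutral probability p = (1 + 0.1 − 0.9)/(1.2 − 0.9) = 0.2000/0.3000 = 0.6667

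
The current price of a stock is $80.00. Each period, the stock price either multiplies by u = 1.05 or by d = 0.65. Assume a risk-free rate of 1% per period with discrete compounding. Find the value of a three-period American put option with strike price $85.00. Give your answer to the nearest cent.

$8.12

Risk-neutral probability p = (1 + 0.01 − 0.65)/(1.05 − 0.65) = 0.3600/0.4000 = 0.9000
Terminal stock prices: S_uuu = 92.61, S_uud = 57.33, S_udd = 35.49, S_ddd = 21.97
Terminal payoffs (K − S): max(-7.61, 0) = 0, max(27.67, 0) = 27.67, max(49.51, 0) = 49.51, max(63.03, 0) = 63.03
Node uu (S = 88.2): continuation = 1/1.01·[0.9000·0.0000 + 0.1000·27.6700] = 2.7396; exercise value = 0.0000 ≤ continuation, so V_uu = 2.7396
Node ud (S = 54.6): continuation = 1/1.01·[0.9000·27.6700 + 0.1000·49.5100] = 29.5584; exercise value = 30.4000 > continuation, so V_ud = 30.4000 (exercise)
Node dd (S = 33.8): continuation = 1/1.01·[0.9000·49.5100 + 0.1000·63.0300] = 50.3584; exercise value = 51.2000 > continuation, so V_dd = 51.2000 (exercise)
Node u (S = 84): continuation = 1/1.01·[0.9000·2.7396 + 0.1000·30.4000] = 5.4511; exercise value = 1.0000 ≤ continuation, so V_u = 5.4511
Node d (S = 52): continuation = 1/1.01·[0.9000·30.4000 + 0.1000·51.2000] = 32.1584; exercise value = 33.0000 > continuation, so V_d = 33.0000 (exercise)
Node 0 (S = 80): continuation = 1/1.01·[0.9000·5.4511 + 0.1000·33.0000] = 8.1248; exercise value = 5.0000 ≤ continuation, so V_0 = 8.1248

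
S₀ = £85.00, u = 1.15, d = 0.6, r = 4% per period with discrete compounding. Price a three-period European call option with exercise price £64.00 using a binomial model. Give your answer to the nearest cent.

£30.89

Risk-neutral probability p = (1 + 0.04 − 0.6)/(1.15 − 0.6) = 0.4400/0.5500 = 0.8000
Terminal stock prices: S_uuu = 129.3, S_uud = 67.45, S_udd = 35.19, S_ddd = 18.36
Terminal payoffs (S − K): max(65.27, 0) = 65.27, max(3.447, 0) = 3.447, max(-28.81, 0) = 0, max(-45.64, 0) = 0
Node uu (S = 112.4): V_uu = 1/1.04·[0.8000·65.2744 + 0.2000·3.4475] = 50.8740
Node ud (S = 58.65): V_ud = 1/1.04·[0.8000·3.4475 + 0.2000·0.0000] = 2.6519
Node dd (S = 30.6): V_dd = 1/1.04·[0.8000·0.0000 + 0.2000·0.0000] = 0.0000
Node u (S = 97.75): V_u = 1/1.04·[0.8000·50.8740 + 0.2000·2.6519] = 39.6439
Node d (S = 51): V_d = 1/1.04·[0.8000·2.6519 + 0.2000·0.0000] = 2.0399
Node 0 (S = 85): V_0 = 1/1.04·[0.8000·39.6439 + 0.2000·2.0399] = 30.8876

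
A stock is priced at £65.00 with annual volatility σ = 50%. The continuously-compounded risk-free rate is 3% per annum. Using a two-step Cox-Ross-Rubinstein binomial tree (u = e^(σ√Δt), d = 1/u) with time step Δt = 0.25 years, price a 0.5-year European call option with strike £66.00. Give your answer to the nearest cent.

CRR parameters: u = e^(σ√Δt) = e^(0.5·√0.25) = 1.2840, d = 1/u = 0.7788
Per-period rate: rΔt = 0.03·0.25 = 0.0075, so R = e^0.0075 = 1.0075
Risk-neutral probability p = (e^0.0075 − 0.7788)/(1.2840 − 0.7788) = 0.2287/0.5052 = 0.4527
Terminal stock prices: S_uu = 107.2, S_ud = 65, S_dd = 39.42
Terminal payoffs (S − K): max(41.17, 0) = 41.17, max(-1, 0) = 0, max(-26.58, 0) = 0
Node u (S = 83.46): V_u = e^(−0.0075)·[0.4527·41.1669 + 0.5473·0.0000] = 18.4980
Node d (S = 50.62): V_d = e^(−0.0075)·[0.4527·0.0000 + 0.5473·0.0000] = 0.0000
Node 0 (S = 65): V_0 = e^(−0.0075)·[0.4527·18.4980 + 0.5473·0.0000] = 8.3119

£8.31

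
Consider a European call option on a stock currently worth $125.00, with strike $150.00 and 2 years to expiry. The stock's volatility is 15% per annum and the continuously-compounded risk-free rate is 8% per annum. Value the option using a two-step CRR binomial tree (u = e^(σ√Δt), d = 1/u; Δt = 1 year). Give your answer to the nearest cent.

$8.72

CRR parameters: u = e^(σ√Δt) = e^(0.15·√1) = 1.1618, d = 1/u = 0.8607
Per-period rate: rΔt = 0.08·1 = 0.08, so R = e^0.08 = 1.0833
Risk-neutral probability p = (e^0.08 − 0.8607)/(1.1618 − 0.8607) = 0.2226/0.3011 = 0.7392
Terminal stock prices: S_uu = 168.7, S_ud = 125, S_dd = 92.6
Terminal payoffs (S − K): max(18.73, 0) = 18.73, max(-25, 0) = 0, max(-57.4, 0) = 0
Node u (S = 145.2): V_u = e^(−0.08)·[0.7392·18.7324 + 0.2608·0.0000] = 12.7816
Node d (S = 107.6): V_d = e^(−0.08)·[0.7392·0.0000 + 0.2608·0.0000] = 0.0000
Node 0 (S = 125): V_0 = e^(−0.08)·[0.7392·12.7816 + 0.2608·0.0000] = 8.7212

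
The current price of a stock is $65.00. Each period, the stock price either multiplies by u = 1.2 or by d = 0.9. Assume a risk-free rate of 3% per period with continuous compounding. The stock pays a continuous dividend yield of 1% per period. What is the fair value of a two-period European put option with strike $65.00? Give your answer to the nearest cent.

Per-period risk-free factor R = e^0.03 = 1.0305; dividend-adjusted growth = e^(0.03−0.01) = 1.0202.
Risk-neutral probability p = (1.0202 − 0.9)/(1.2 − 0.9) = 0.1202/0.3000 = 0.4007
Terminal stock prices: S_uu = 93.6, S_ud = 70.2, S_dd = 52.65
Terminal payoffs (K − S): max(-28.6, 0) = 0, max(-5.2, 0) = 0, max(12.35, 0) = 12.35
Node u (S = 78): V_u = e^(−0.03)·[0.4007·0.0000 + 0.5993·0.0000] = 0.0000
Node d (S = 58.5): V_d = e^(−0.03)·[0.4007·0.0000 + 0.5993·12.3500] = 7.1830
Node 0 (S = 65): V_0 = e^(−0.03)·[0.4007·0.0000 + 0.5993·7.1830] = 4.1777

$4.18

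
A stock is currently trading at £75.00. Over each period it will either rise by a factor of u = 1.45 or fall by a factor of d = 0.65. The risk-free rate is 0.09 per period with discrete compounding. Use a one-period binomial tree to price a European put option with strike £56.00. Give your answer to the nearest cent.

£2.99

Risk-neutral probability p = (1 + 0.09 − 0.65)/(1.45 − 0.65) = 0.4400/0.8000 = 0.5500
Terminal stock prices: S_u = 108.8, S_d = 48.75
Terminal payoffs (K − S): max(-52.75, 0) = 0, max(7.25, 0) = 7.25
Node 0 (S = 75): V_0 = 1/1.09·[0.5500·0.0000 + 0.4500·7.2500] = 2.9931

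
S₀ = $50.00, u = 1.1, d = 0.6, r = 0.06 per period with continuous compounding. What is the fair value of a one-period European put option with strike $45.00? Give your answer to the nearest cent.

$1.08

Risk-neutral probability p = (e^0.06 − 0.6)/(1.1 − 0.6) = 0.4618/0.5000 = 0.9237
Terminal stock prices: S_u = 55, S_d = 30
Terminal payoffs (K − S): max(-10, 0) = 0, max(15, 0) = 15
Node 0 (S = 50): V_0 = e^(−0.06)·[0.9237·0.0000 + 0.0763·15.0000] = 1.0782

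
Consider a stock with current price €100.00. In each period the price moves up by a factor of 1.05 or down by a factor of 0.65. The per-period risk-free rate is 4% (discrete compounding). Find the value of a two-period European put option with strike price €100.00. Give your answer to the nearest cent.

€1.46

Risk-neutral probability p = (1 + 0.04 − 0.65)/(1.05 − 0.65) = 0.3900/0.4000 = 0.9750
Terminal stock prices: S_uu = 110.2, S_ud = 68.25, S_dd = 42.25
Terminal payoffs (K − S): max(-10.25, 0) = 0, max(31.75, 0) = 31.75, max(57.75, 0) = 57.75
Node u (S = 105): V_u = 1/1.04·[0.9750·0.0000 + 0.0250·31.7500] = 0.7632
Node d (S = 65): V_d = 1/1.04·[0.9750·31.7500 + 0.0250·57.7500] = 31.1538
Node 0 (S = 100): V_0 = 1/1.04·[0.9750·0.7632 + 0.0250·31.1538] = 1.4644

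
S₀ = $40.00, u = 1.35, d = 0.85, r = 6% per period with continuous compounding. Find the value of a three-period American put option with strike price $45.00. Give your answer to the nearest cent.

Risk-neutral probability p = (e^0.06 − 0.85)/(1.35 − 0.85) = 0.2118/0.5000 = 0.4237
Terminal stock prices: S_uuu = 98.42, S_uud = 61.97, S_udd = 39.01, S_ddd = 24.56
Terminal payoffs (K − S): max(-53.42, 0) = 0, max(-16.97, 0) = 0, max(5.985, 0) = 5.985, max(20.44, 0) = 20.44
Node uu (S = 72.9): continuation = e^(−0.06)·[0.4237·0.0000 + 0.5763·0.0000] = 0.0000; exercise value = 0.0000 ≤ continuation, so V_uu = 0.0000
Node ud (S = 45.9): continuation = e^(−0.06)·[0.4237·0.0000 + 0.5763·5.9850] = 3.2484; exercise value = 0.0000 ≤ continuation, so V_ud = 3.2484
Node dd (S = 28.9): continuation = e^(−0.06)·[0.4237·5.9850 + 0.5763·20.4350] = 13.4794; exercise value = 16.1000 > continuation, so V_dd = 16.1000 (exercise)
Node u (S = 54): continuation = e^(−0.06)·[0.4237·0.0000 + 0.5763·3.2484] = 1.7631; exercise value = 0.0000 ≤ continuation, so V_u = 1.7631
Node d (S = 34): continuation = e^(−0.06)·[0.4237·3.2484 + 0.5763·16.1000] = 10.0346; exercise value = 11.0000 > continuation, so V_d = 11.0000 (exercise)
Node 0 (S = 40): continuation = e^(−0.06)·[0.4237·1.7631 + 0.5763·11.0000] = 6.6739; exercise value = 5.0000 ≤ continuation, so V_0 = 6.6739

$6.67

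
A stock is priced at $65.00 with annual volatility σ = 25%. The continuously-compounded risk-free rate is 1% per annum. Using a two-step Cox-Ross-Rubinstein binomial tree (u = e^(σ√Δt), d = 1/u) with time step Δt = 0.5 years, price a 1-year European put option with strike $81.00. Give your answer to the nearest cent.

CRR parameters: u = e^(σ√Δt) = e^(0.25·√0.5) = 1.1934, d = 1/u = 0.8380
Per-period rate: rΔt = 0.01·0.5 = 0.005, so R = e^0.005 = 1.0050
Risk-neutral probability p = (e^0.005 − 0.8380)/(1.1934 − 0.8380) = 0.1670/0.3554 = 0.4700
Terminal stock prices: S_uu = 92.57, S_ud = 65, S_dd = 45.64
Terminal payoffs (K − S): max(-11.57, 0) = 0, max(16, 0) = 16, max(35.36, 0) = 35.36
Node u (S = 77.57): V_u = e^(−0.005)·[0.4700·0.0000 + 0.5300·16.0000] = 8.4373
Node d (S = 54.47): V_d = e^(−0.005)·[0.4700·16.0000 + 0.5300·35.3577] = 26.1282
Node 0 (S = 65): V_0 = e^(−0.005)·[0.4700·8.4373 + 0.5300·26.1282] = 17.7242

$17.72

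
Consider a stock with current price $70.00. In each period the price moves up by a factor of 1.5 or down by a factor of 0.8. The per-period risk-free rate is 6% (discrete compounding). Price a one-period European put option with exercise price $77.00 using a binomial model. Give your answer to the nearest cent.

Risk-neutral probability p = (1 + 0.06 − 0.8)/(1.5 − 0.8) = 0.2600/0.7000 = 0.3714
Terminal stock prices: S_u = 105, S_d = 56
Terminal payoffs (K − S): max(-28, 0) = 0, max(21, 0) = 21
Node 0 (S = 70): V_0 = 1/1.06·[0.3714·0.0000 + 0.6286·21.0000] = 12.4528

$12.45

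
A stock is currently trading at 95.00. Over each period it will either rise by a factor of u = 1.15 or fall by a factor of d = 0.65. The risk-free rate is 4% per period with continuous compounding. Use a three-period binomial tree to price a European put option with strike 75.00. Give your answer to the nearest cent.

3.31

Risk-neutral probability p = (e^0.04 − 0.65)/(1.15 − 0.65) = 0.3908/0.5000 = 0.7816
Terminal stock prices: S_uuu = 144.5, S_uud = 81.66, S_udd = 46.16, S_ddd = 26.09
Terminal payoffs (K − S): max(-69.48, 0) = 0, max(-6.664, 0) = 0, max(28.84, 0) = 28.84, max(48.91, 0) = 48.91
Node uu (S = 125.6): V_uu = e^(−0.04)·[0.7816·0.0000 + 0.2184·0.0000] = 0.0000
Node ud (S = 71.01): V_ud = e^(−0.04)·[0.7816·0.0000 + 0.2184·28.8419] = 6.0515
Node dd (S = 40.14): V_dd = e^(−0.04)·[0.7816·28.8419 + 0.2184·48.9106] = 31.9217
Node u (S = 109.2): V_u = e^(−0.04)·[0.7816·0.0000 + 0.2184·6.0515] = 1.2697
Node d (S = 61.75): V_d = e^(−0.04)·[0.7816·6.0515 + 0.2184·31.9217] = 11.2422
Node 0 (S = 95): V_0 = e^(−0.04)·[0.7816·1.2697 + 0.2184·11.2422] = 3.3123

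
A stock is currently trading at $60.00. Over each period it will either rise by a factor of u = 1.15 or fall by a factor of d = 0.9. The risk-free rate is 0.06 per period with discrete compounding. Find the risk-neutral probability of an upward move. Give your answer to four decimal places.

p = 0.6400

Risk-neutral probability p = (1 + 0.06 − 0.9)/(1.15 − 0.9) = 0.1600/0.2500 = 0.6400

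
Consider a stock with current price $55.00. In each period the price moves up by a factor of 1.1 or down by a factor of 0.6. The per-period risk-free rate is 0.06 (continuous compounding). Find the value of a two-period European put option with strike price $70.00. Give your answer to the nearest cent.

Risk-neutral probability p = (e^0.06 − 0.6)/(1.1 − 0.6) = 0.4618/0.5000 = 0.9237
Terminal stock prices: S_uu = 66.55, S_ud = 36.3, S_dd = 19.8
Terminal payoffs (K − S): max(3.45, 0) = 3.45, max(33.7, 0) = 33.7, max(50.2, 0) = 50.2
Node u (S = 60.5): V_u = e^(−0.06)·[0.9237·3.4500 + 0.0763·33.7000] = 5.4235
Node d (S = 33): V_d = e^(−0.06)·[0.9237·33.7000 + 0.0763·50.2000] = 32.9235
Node 0 (S = 55): V_0 = e^(−0.06)·[0.9237·5.4235 + 0.0763·32.9235] = 7.0844

$7.08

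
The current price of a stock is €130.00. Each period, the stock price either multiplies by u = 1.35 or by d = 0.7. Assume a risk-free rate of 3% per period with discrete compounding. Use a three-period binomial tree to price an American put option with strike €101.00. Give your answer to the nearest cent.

Risk-neutral probability p = (1 + 0.03 − 0.7)/(1.35 − 0.7) = 0.3300/0.6500 = 0.5077
Terminal stock prices: S_uuu = 319.8, S_uud = 165.8, S_udd = 85.99, S_ddd = 44.59
Terminal payoffs (K − S): max(-218.8, 0) = 0, max(-64.85, 0) = 0, max(15.01, 0) = 15.01, max(56.41, 0) = 56.41
Node uu (S = 236.9): continuation = 1/1.03·[0.5077·0.0000 + 0.4923·0.0000] = 0.0000; exercise value = 0.0000 ≤ continuation, so V_uu = 0.0000
Node ud (S = 122.8): continuation = 1/1.03·[0.5077·0.0000 + 0.4923·15.0050] = 7.1719; exercise value = 0.0000 ≤ continuation, so V_ud = 7.1719
Node dd (S = 63.7): continuation = 1/1.03·[0.5077·15.0050 + 0.4923·56.4100] = 34.3583; exercise value = 37.3000 > continuation, so V_dd = 37.3000 (exercise)
Node u (S = 175.5): continuation = 1/1.03·[0.5077·0.0000 + 0.4923·7.1719] = 3.4280; exercise value = 0.0000 ≤ continuation, so V_u = 3.4280
Node d (S = 91): continuation = 1/1.03·[0.5077·7.1719 + 0.4923·37.3000] = 21.3633; exercise value = 10.0000 ≤ continuation, so V_d = 21.3633
Node 0 (S = 130): continuation = 1/1.03·[0.5077·3.4280 + 0.4923·21.3633] = 11.9006; exercise value = 0.0000 ≤ continuation, so V_0 = 11.9006

€11.90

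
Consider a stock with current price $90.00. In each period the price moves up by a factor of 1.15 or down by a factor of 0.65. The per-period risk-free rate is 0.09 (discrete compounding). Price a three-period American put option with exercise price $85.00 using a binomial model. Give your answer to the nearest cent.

$5.04

Risk-neutral probability p = (1 + 0.09 − 0.65)/(1.15 − 0.65) = 0.4400/0.5000 = 0.8800
Terminal stock prices: S_uuu = 136.9, S_uud = 77.37, S_udd = 43.73, S_ddd = 24.72
Terminal payoffs (K − S): max(-51.88, 0) = 0, max(7.634, 0) = 7.634, max(41.27, 0) = 41.27, max(60.28, 0) = 60.28
Node uu (S = 119): continuation = 1/1.09·[0.8800·0.0000 + 0.1200·7.6338] = 0.8404; exercise value = 0.0000 ≤ continuation, so V_uu = 0.8404
Node ud (S = 67.27): continuation = 1/1.09·[0.8800·7.6338 + 0.1200·41.2713] = 10.7067; exercise value = 17.7250 > continuation, so V_ud = 17.7250 (exercise)
Node dd (S = 38.03): continuation = 1/1.09·[0.8800·41.2713 + 0.1200·60.2837] = 39.9567; exercise value = 46.9750 > continuation, so V_dd = 46.9750 (exercise)
Node u (S = 103.5): continuation = 1/1.09·[0.8800·0.8404 + 0.1200·17.7250] = 2.6299; exercise value = 0.0000 ≤ continuation, so V_u = 2.6299
Node d (S = 58.5): continuation = 1/1.09·[0.8800·17.7250 + 0.1200·46.9750] = 19.4817; exercise value = 26.5000 > continuation, so V_d = 26.5000 (exercise)
Node 0 (S = 90): continuation = 1/1.09·[0.8800·2.6299 + 0.1200·26.5000] = 5.0406; exercise value = 0.0000 ≤ continuation, so V_0 = 5.0406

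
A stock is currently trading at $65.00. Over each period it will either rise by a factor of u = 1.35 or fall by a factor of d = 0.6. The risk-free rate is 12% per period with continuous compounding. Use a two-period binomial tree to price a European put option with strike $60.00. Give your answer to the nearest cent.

$4.95

Risk-neutral probability p = (e^0.12 − 0.6)/(1.35 − 0.6) = 0.5275/0.7500 = 0.7033
Terminal stock prices: S_uu = 118.5, S_ud = 52.65, S_dd = 23.4
Terminal payoffs (K − S): max(-58.46, 0) = 0, max(7.35, 0) = 7.35, max(36.6, 0) = 36.6
Node u (S = 87.75): V_u = e^(−0.12)·[0.7033·0.0000 + 0.2967·7.3500] = 1.9340
Node d (S = 39): V_d = e^(−0.12)·[0.7033·7.3500 + 0.2967·36.6000] = 14.2152
Node 0 (S = 65): V_0 = e^(−0.12)·[0.7033·1.9340 + 0.2967·14.2152] = 4.9468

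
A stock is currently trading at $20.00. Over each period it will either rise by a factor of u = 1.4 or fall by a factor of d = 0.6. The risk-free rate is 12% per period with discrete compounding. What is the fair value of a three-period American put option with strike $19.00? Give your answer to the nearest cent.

Risk-neutral probability p = (1 + 0.12 − 0.6)/(1.4 − 0.6) = 0.5200/0.8000 = 0.6500
Terminal stock prices: S_uuu = 54.88, S_uud = 23.52, S_udd = 10.08, S_ddd = 4.32
Terminal payoffs (K − S): max(-35.88, 0) = 0, max(-4.52, 0) = 0, max(8.92, 0) = 8.92, max(14.68, 0) = 14.68
Node uu (S = 39.2): continuation = 1/1.12·[0.6500·0.0000 + 0.3500·0.0000] = 0.0000; exercise value = 0.0000 ≤ continuation, so V_uu = 0.0000
Node ud (S = 16.8): continuation = 1/1.12·[0.6500·0.0000 + 0.3500·8.9200] = 2.7875; exercise value = 2.2000 ≤ continuation, so V_ud = 2.7875
Node dd (S = 7.2): continuation = 1/1.12·[0.6500·8.9200 + 0.3500·14.6800] = 9.7643; exercise value = 11.8000 > continuation, so V_dd = 11.8000 (exercise)
Node u (S = 28): continuation = 1/1.12·[0.6500·0.0000 + 0.3500·2.7875] = 0.8711; exercise value = 0.0000 ≤ continuation, so V_u = 0.8711
Node d (S = 12): continuation = 1/1.12·[0.6500·2.7875 + 0.3500·11.8000] = 5.3052; exercise value = 7.0000 > continuation, so V_d = 7.0000 (exercise)
Node 0 (S = 20): continuation = 1/1.12·[0.6500·0.8711 + 0.3500·7.0000] = 2.6930; exercise value = 0.0000 ≤ continuation, so V_0 = 2.6930

$2.69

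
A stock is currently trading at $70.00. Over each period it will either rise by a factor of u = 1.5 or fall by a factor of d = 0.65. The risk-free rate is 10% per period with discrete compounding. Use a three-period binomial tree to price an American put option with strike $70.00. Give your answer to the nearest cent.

Risk-neutral probability p = (1 + 0.1 − 0.65)/(1.5 − 0.65) = 0.4500/0.8500 = 0.5294
Terminal stock prices: S_uuu = 236.2, S_uud = 102.4, S_udd = 44.36, S_ddd = 19.22
Terminal payoffs (K − S): max(-166.2, 0) = 0, max(-32.38, 0) = 0, max(25.64, 0) = 25.64, max(50.78, 0) = 50.78
Node uu (S = 157.5): continuation = 1/1.1·[0.5294·0.0000 + 0.4706·0.0000] = 0.0000; exercise value = 0.0000 ≤ continuation, so V_uu = 0.0000
Node ud (S = 68.25): continuation = 1/1.1·[0.5294·0.0000 + 0.4706·25.6375] = 10.9679; exercise value = 1.7500 ≤ continuation, so V_ud = 10.9679
Node dd (S = 29.58): continuation = 1/1.1·[0.5294·25.6375 + 0.4706·50.7763] = 34.0614; exercise value = 40.4250 > continuation, so V_dd = 40.4250 (exercise)
Node u (S = 105): continuation = 1/1.1·[0.5294·0.0000 + 0.4706·10.9679] = 4.6922; exercise value = 0.0000 ≤ continuation, so V_u = 4.6922
Node d (S = 45.5): continuation = 1/1.1·[0.5294·10.9679 + 0.4706·40.4250] = 22.5728; exercise value = 24.5000 > continuation, so V_d = 24.5000 (exercise)
Node 0 (S = 70): continuation = 1/1.1·[0.5294·4.6922 + 0.4706·24.5000] = 12.7395; exercise value = 0.0000 ≤ continuation, so V_0 = 12.7395

$12.74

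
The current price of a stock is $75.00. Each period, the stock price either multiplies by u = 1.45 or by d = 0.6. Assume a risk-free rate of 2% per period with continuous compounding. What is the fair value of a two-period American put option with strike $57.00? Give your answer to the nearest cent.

Risk-neutral probability p = (e^0.02 − 0.6)/(1.45 − 0.6) = 0.4202/0.8500 = 0.4944
Terminal stock prices: S_uu = 157.7, S_ud = 65.25, S_dd = 27
Terminal payoffs (K − S): max(-100.7, 0) = 0, max(-8.25, 0) = 0, max(30, 0) = 30
Node u (S = 108.8): continuation = e^(−0.02)·[0.4944·0.0000 + 0.5056·0.0000] = 0.0000; exercise value = 0.0000 ≤ continuation, so V_u = 0.0000
Node d (S = 45): continuation = e^(−0.02)·[0.4944·0.0000 + 0.5056·30.0000] = 14.8690; exercise value = 12.0000 ≤ continuation, so V_d = 14.8690
Node 0 (S = 75): continuation = e^(−0.02)·[0.4944·0.0000 + 0.5056·14.8690] = 7.3696; exercise value = 0.0000 ≤ continuation, so V_0 = 7.3696

$7.37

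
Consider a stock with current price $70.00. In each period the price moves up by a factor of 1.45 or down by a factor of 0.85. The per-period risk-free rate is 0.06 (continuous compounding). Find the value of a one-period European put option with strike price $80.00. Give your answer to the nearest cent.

Risk-neutral probability p = (e^0.06 − 0.85)/(1.45 − 0.85) = 0.2118/0.6000 = 0.3531
Terminal stock prices: S_u = 101.5, S_d = 59.5
Terminal payoffs (K − S): max(-21.5, 0) = 0, max(20.5, 0) = 20.5
Node 0 (S = 70): V_0 = e^(−0.06)·[0.3531·0.0000 + 0.6469·20.5000] = 12.4899

$12.49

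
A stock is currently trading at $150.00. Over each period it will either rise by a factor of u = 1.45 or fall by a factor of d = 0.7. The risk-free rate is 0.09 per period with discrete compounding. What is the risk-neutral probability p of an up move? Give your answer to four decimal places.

p = 0.5200

Risk-neutral probability p = (1 + 0.09 − 0.7)/(1.45 − 0.7) = 0.3900/0.7500 = 0.5200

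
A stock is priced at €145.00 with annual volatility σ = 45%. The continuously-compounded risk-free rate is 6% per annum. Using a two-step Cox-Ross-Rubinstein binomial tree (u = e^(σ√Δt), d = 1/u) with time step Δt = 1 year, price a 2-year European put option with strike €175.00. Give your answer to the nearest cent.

€43.68

CRR parameters: u = e^(σ√Δt) = e^(0.45·√1) = 1.5683, d = 1/u = 0.6376
Per-period rate: rΔt = 0.06·1 = 0.06, so R = e^0.06 = 1.0618
Risk-neutral probability p = (e^0.06 − 0.6376)/(1.5683 − 0.6376) = 0.4242/0.9307 = 0.4558
Terminal stock prices: S_uu = 356.6, S_ud = 145, S_dd = 58.95
Terminal payoffs (K − S): max(-181.6, 0) = 0, max(30, 0) = 30, max(116, 0) = 116
Node u (S = 227.4): V_u = e^(−0.06)·[0.4558·0.0000 + 0.5442·30.0000] = 15.3752
Node d (S = 92.46): V_d = e^(−0.06)·[0.4558·30.0000 + 0.5442·116.0474] = 72.3527
Node 0 (S = 145): V_0 = e^(−0.06)·[0.4558·15.3752 + 0.5442·72.3527] = 43.6811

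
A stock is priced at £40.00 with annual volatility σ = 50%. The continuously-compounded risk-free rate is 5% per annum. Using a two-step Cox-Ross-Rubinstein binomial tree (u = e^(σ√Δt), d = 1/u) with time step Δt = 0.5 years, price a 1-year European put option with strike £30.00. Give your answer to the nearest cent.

£2.98

CRR parameters: u = e^(σ√Δt) = e^(0.5·√0.5) = 1.4241, d = 1/u = 0.7022
Per-period rate: rΔt = 0.05·0.5 = 0.025, so R = e^0.025 = 1.0253
Risk-neutral probability p = (e^0.025 − 0.7022)/(1.4241 − 0.7022) = 0.3231/0.7219 = 0.4476
Terminal stock prices: S_uu = 81.12, S_ud = 40, S_dd = 19.72
Terminal payoffs (K − S): max(-51.12, 0) = 0, max(-10, 0) = 0, max(10.28, 0) = 10.28
Node u (S = 56.96): V_u = e^(−0.025)·[0.4476·0.0000 + 0.5524·0.0000] = 0.0000
Node d (S = 28.09): V_d = e^(−0.025)·[0.4476·0.0000 + 0.5524·10.2773] = 5.5371
Node 0 (S = 40): V_0 = e^(−0.025)·[0.4476·0.0000 + 0.5524·5.5371] = 2.9833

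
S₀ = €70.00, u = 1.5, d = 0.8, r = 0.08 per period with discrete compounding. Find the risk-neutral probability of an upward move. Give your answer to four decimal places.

p = 0.4000

Risk-neutral probability p = (1 + 0.08 − 0.8)/(1.5 − 0.8) = 0.2800/0.7000 = 0.4000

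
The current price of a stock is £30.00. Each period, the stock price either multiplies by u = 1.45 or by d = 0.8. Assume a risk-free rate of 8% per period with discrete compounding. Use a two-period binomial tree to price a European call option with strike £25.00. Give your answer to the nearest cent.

Risk-neutral probability p = (1 + 0.08 − 0.8)/(1.45 − 0.8) = 0.2800/0.6500 = 0.4308
Terminal stock prices: S_uu = 63.08, S_ud = 34.8, S_dd = 19.2
Terminal payoffs (S − K): max(38.08, 0) = 38.08, max(9.8, 0) = 9.8, max(-5.8, 0) = 0
Node u (S = 43.5): V_u = 1/1.08·[0.4308·38.0750 + 0.5692·9.8000] = 20.3519
Node d (S = 24): V_d = 1/1.08·[0.4308·9.8000 + 0.5692·0.0000] = 3.9088
Node 0 (S = 30): V_0 = 1/1.08·[0.4308·20.3519 + 0.5692·3.9088] = 10.1778

£10.18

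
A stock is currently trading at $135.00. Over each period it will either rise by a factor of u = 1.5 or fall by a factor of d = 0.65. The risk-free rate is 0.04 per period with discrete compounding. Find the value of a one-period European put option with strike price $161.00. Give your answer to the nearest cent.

Risk-neutral probability p = (1 + 0.04 − 0.65)/(1.5 − 0.65) = 0.3900/0.8500 = 0.4588
Terminal stock prices: S_u = 202.5, S_d = 87.75
Terminal payoffs (K − S): max(-41.5, 0) = 0, max(73.25, 0) = 73.25
Node 0 (S = 135): V_0 = 1/1.04·[0.4588·0.0000 + 0.5412·73.2500] = 38.1165

$38.12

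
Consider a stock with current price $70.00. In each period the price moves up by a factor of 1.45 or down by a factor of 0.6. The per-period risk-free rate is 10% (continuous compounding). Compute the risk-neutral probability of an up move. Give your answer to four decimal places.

p = 0.5943

Risk-neutral probability p = (e^0.1 − 0.6)/(1.45 − 0.6) = 0.5052/0.8500 = 0.5943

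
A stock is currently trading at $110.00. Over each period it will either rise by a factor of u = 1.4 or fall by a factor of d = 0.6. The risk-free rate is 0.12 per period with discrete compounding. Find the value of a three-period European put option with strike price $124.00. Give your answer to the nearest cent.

Risk-neutral probability p = (1 + 0.12 − 0.6)/(1.4 − 0.6) = 0.5200/0.8000 = 0.6500
Terminal stock prices: S_uuu = 301.8, S_uud = 129.4, S_udd = 55.44, S_ddd = 23.76
Terminal payoffs (K − S): max(-177.8, 0) = 0, max(-5.36, 0) = 0, max(68.56, 0) = 68.56, max(100.2, 0) = 100.2
Node uu (S = 215.6): V_uu = 1/1.12·[0.6500·0.0000 + 0.3500·0.0000] = 0.0000
Node ud (S = 92.4): V_ud = 1/1.12·[0.6500·0.0000 + 0.3500·68.5600] = 21.4250
Node dd (S = 39.6): V_dd = 1/1.12·[0.6500·68.5600 + 0.3500·100.2400] = 71.1143
Node u (S = 154): V_u = 1/1.12·[0.6500·0.0000 + 0.3500·21.4250] = 6.6953
Node d (S = 66): V_d = 1/1.12·[0.6500·21.4250 + 0.3500·71.1143] = 34.6574
Node 0 (S = 110): V_0 = 1/1.12·[0.6500·6.6953 + 0.3500·34.6574] = 14.7161

$14.72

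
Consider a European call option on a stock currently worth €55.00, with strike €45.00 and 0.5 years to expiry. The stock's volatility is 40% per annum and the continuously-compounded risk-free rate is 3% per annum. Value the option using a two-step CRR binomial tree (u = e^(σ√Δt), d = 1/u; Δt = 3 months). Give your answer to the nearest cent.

CRR parameters: u = e^(σ√Δt) = e^(0.4·√0.25) = 1.2214, d = 1/u = 0.8187
Per-period rate: rΔt = 0.03·0.25 = 0.0075, so R = e^0.0075 = 1.0075
Risk-neutral probability p = (e^0.0075 − 0.8187)/(1.2214 − 0.8187) = 0.1888/0.4027 = 0.4689
Terminal stock prices: S_uu = 82.05, S_ud = 55, S_dd = 36.87
Terminal payoffs (S − K): max(37.05, 0) = 37.05, max(10, 0) = 10, max(-8.132, 0) = 0
Node u (S = 67.18): V_u = e^(−0.0075)·[0.4689·37.0504 + 0.5311·10.0000] = 22.5134
Node d (S = 45.03): V_d = e^(−0.0075)·[0.4689·10.0000 + 0.5311·0.0000] = 4.6536
Node 0 (S = 55): V_0 = e^(−0.0075)·[0.4689·22.5134 + 0.5311·4.6536] = 12.9300

€12.93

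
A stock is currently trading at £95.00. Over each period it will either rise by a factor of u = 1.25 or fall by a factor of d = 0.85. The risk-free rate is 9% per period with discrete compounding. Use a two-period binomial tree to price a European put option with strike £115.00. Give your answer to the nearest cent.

£11.92

Risk-neutral probability p = (1 + 0.09 − 0.85)/(1.25 − 0.85) = 0.2400/0.4000 = 0.6000
Terminal stock prices: S_uu = 148.4, S_ud = 100.9, S_dd = 68.64
Terminal payoffs (K − S): max(-33.44, 0) = 0, max(14.06, 0) = 14.06, max(46.36, 0) = 46.36
Node u (S = 118.8): V_u = 1/1.09·[0.6000·0.0000 + 0.4000·14.0625] = 5.1606
Node d (S = 80.75): V_d = 1/1.09·[0.6000·14.0625 + 0.4000·46.3625] = 24.7546
Node 0 (S = 95): V_0 = 1/1.09·[0.6000·5.1606 + 0.4000·24.7546] = 11.9249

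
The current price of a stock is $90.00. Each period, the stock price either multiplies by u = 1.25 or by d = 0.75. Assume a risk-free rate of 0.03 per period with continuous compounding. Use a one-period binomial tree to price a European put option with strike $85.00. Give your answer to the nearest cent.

Risk-neutral probability p = (e^0.03 − 0.75)/(1.25 − 0.75) = 0.2805/0.5000 = 0.5609
Terminal stock prices: S_u = 112.5, S_d = 67.5
Terminal payoffs (K − S): max(-27.5, 0) = 0, max(17.5, 0) = 17.5
Node 0 (S = 90): V_0 = e^(−0.03)·[0.5609·0.0000 + 0.4391·17.5000] = 7.4570

$7.46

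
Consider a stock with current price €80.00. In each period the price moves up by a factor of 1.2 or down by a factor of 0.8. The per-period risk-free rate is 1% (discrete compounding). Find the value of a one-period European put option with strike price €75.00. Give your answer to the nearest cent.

Risk-neutral probability p = (1 + 0.01 − 0.8)/(1.2 − 0.8) = 0.2100/0.4000 = 0.5250
Terminal stock prices: S_u = 96, S_d = 64
Terminal payoffs (K − S): max(-21, 0) = 0, max(11, 0) = 11
Node 0 (S = 80): V_0 = 1/1.01·[0.5250·0.0000 + 0.4750·11.0000] = 5.1733

€5.17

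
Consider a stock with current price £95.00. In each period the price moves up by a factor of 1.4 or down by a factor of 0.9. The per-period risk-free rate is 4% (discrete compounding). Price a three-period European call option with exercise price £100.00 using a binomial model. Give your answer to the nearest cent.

£16.30

Risk-neutral probability p = (1 + 0.04 − 0.9)/(1.4 − 0.9) = 0.1400/0.5000 = 0.2800
Terminal stock prices: S_uuu = 260.7, S_uud = 167.6, S_udd = 107.7, S_ddd = 69.26
Terminal payoffs (S − K): max(160.7, 0) = 160.7, max(67.58, 0) = 67.58, max(7.73, 0) = 7.73, max(-30.74, 0) = 0
Node uu (S = 186.2): V_uu = 1/1.04·[0.2800·160.6800 + 0.7200·67.5800] = 90.0462
Node ud (S = 119.7): V_ud = 1/1.04·[0.2800·67.5800 + 0.7200·7.7300] = 23.5462
Node dd (S = 76.95): V_dd = 1/1.04·[0.2800·7.7300 + 0.7200·0.0000] = 2.0812
Node u (S = 133): V_u = 1/1.04·[0.2800·90.0462 + 0.7200·23.5462] = 40.5444
Node d (S = 85.5): V_d = 1/1.04·[0.2800·23.5462 + 0.7200·2.0812] = 7.7801
Node 0 (S = 95): V_0 = 1/1.04·[0.2800·40.5444 + 0.7200·7.7801] = 16.3021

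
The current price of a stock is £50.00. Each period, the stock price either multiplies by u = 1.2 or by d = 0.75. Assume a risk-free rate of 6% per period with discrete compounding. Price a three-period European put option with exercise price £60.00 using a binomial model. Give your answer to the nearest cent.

£7.62

Risk-neutral probability p = (1 + 0.06 − 0.75)/(1.2 − 0.75) = 0.3100/0.4500 = 0.6889
Terminal stock prices: S_uuu = 86.4, S_uud = 54, S_udd = 33.75, S_ddd = 21.09
Terminal payoffs (K − S): max(-26.4, 0) = 0, max(6, 0) = 6, max(26.25, 0) = 26.25, max(38.91, 0) = 38.91
Node uu (S = 72): V_uu = 1/1.06·[0.6889·0.0000 + 0.3111·6.0000] = 1.7610
Node ud (S = 45): V_ud = 1/1.06·[0.6889·6.0000 + 0.3111·26.2500] = 11.6038
Node dd (S = 28.12): V_dd = 1/1.06·[0.6889·26.2500 + 0.3111·38.9062] = 28.4788
Node u (S = 60): V_u = 1/1.06·[0.6889·1.7610 + 0.3111·11.6038] = 4.5502
Node d (S = 37.5): V_d = 1/1.06·[0.6889·11.6038 + 0.3111·28.4788] = 15.8998
Node 0 (S = 50): V_0 = 1/1.06·[0.6889·4.5502 + 0.3111·15.8998] = 7.6238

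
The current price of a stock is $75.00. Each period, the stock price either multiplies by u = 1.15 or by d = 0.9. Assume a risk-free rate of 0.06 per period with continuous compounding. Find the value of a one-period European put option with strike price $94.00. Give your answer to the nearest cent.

$13.53

Risk-neutral probability p = (e^0.06 − 0.9)/(1.15 − 0.9) = 0.1618/0.2500 = 0.6473
Terminal stock prices: S_u = 86.25, S_d = 67.5
Terminal payoffs (K − S): max(7.75, 0) = 7.75, max(26.5, 0) = 26.5
Node 0 (S = 75): V_0 = e^(−0.06)·[0.6473·7.7500 + 0.3527·26.5000] = 13.5259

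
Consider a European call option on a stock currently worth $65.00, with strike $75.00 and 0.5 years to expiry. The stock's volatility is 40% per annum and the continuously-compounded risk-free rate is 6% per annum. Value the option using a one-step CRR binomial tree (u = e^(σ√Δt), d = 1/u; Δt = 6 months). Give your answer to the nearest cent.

$5.27

CRR parameters: u = e^(σ√Δt) = e^(0.4·√0.5) = 1.3269, d = 1/u = 0.7536
Per-period rate: rΔt = 0.06·0.5 = 0.03, so R = e^0.03 = 1.0305
Risk-neutral probability p = (e^0.03 − 0.7536)/(1.3269 − 0.7536) = 0.2768/0.5733 = 0.4829
Terminal stock prices: S_u = 86.25, S_d = 48.99
Terminal payoffs (S − K): max(11.25, 0) = 11.25, max(-26.01, 0) = 0
Node 0 (S = 65): V_0 = e^(−0.03)·[0.4829·11.2483 + 0.5171·0.0000] = 5.2711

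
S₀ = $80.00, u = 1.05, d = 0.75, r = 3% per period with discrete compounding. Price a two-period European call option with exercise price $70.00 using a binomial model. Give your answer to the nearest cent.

Risk-neutral probability p = (1 + 0.03 − 0.75)/(1.05 − 0.75) = 0.2800/0.3000 = 0.9333
Terminal stock prices: S_uu = 88.2, S_ud = 63, S_dd = 45
Terminal payoffs (S − K): max(18.2, 0) = 18.2, max(-7, 0) = 0, max(-25, 0) = 0
Node u (S = 84): V_u = 1/1.03·[0.9333·18.2000 + 0.0667·0.0000] = 16.4919
Node d (S = 60): V_d = 1/1.03·[0.9333·0.0000 + 0.0667·0.0000] = 0.0000
Node 0 (S = 80): V_0 = 1/1.03·[0.9333·16.4919 + 0.0667·0.0000] = 14.9441

$14.94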